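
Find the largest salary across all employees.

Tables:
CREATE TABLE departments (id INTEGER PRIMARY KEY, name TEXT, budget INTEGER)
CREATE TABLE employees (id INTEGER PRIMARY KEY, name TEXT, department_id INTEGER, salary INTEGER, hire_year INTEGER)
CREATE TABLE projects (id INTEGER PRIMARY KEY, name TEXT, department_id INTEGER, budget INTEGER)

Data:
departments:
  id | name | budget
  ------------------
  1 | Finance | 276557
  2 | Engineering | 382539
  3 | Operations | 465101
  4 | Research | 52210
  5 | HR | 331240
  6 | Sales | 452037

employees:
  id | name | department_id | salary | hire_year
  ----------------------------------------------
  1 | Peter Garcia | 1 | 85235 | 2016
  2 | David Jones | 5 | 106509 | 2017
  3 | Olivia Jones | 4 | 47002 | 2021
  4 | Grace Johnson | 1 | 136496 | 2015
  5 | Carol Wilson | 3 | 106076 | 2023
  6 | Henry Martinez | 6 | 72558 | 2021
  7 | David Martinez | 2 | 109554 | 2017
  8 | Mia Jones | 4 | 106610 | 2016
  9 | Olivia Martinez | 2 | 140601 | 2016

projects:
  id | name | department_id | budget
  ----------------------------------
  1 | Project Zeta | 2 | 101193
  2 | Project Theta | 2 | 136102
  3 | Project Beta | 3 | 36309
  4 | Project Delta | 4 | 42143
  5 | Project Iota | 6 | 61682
SELECT MAX(salary) FROM employees

Execution result:
140601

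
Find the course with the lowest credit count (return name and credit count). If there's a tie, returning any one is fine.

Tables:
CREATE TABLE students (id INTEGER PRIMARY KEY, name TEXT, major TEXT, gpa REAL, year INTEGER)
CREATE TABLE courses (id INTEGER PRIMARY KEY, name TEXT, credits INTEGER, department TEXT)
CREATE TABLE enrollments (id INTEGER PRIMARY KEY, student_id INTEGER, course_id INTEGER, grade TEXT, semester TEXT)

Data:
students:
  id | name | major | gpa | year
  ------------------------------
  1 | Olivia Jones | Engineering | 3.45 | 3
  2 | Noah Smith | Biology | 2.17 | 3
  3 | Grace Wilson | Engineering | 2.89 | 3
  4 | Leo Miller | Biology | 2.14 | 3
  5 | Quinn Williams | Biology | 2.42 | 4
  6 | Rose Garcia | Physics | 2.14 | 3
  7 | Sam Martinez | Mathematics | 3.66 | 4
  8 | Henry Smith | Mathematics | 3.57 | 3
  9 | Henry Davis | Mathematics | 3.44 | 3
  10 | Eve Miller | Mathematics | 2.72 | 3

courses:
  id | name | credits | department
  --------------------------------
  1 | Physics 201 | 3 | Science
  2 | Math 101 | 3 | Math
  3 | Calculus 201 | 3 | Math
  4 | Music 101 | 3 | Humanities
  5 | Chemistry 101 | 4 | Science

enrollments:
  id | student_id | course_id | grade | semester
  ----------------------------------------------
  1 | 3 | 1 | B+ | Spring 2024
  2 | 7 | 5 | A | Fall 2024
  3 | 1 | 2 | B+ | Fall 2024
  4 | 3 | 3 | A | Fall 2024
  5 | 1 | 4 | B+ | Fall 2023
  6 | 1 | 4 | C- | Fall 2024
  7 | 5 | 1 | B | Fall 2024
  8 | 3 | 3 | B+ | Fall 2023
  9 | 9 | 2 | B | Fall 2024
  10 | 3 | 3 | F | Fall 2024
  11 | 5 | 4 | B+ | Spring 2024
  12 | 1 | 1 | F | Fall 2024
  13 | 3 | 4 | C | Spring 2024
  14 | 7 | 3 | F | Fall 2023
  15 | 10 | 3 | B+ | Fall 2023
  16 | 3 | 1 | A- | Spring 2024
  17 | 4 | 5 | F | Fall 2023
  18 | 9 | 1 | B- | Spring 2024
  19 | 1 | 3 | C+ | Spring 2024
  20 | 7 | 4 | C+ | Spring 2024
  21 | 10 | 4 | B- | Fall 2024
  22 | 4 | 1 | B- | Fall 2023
SELECT name, credits FROM courses ORDER BY credits ASC LIMIT 1

Execution result:
name | credits
Physics 201 | 3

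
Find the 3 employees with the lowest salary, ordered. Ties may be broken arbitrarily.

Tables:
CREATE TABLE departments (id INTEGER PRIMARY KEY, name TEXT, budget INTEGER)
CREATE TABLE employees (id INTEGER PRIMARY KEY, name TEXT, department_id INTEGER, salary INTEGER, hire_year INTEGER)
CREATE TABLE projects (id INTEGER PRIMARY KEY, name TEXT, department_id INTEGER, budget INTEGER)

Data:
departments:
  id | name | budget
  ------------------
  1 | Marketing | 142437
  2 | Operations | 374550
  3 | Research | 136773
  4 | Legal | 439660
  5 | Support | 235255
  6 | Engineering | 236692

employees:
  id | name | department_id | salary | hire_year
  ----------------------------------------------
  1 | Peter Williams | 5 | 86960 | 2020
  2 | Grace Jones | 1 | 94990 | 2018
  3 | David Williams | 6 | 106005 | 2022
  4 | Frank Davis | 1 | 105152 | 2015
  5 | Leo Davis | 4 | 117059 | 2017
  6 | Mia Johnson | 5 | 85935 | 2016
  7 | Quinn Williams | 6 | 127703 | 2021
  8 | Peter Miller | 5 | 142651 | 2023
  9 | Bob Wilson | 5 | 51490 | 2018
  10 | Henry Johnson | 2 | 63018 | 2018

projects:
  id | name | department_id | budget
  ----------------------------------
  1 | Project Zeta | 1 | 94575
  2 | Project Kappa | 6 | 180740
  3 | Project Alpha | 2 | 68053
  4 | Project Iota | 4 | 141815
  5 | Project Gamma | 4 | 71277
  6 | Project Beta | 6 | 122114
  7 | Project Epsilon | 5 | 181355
SELECT name, salary FROM employees ORDER BY salary ASC LIMIT 3

Execution result:
name | salary
Bob Wilson | 51490
Henry Johnson | 63018
Mia Johnson | 85935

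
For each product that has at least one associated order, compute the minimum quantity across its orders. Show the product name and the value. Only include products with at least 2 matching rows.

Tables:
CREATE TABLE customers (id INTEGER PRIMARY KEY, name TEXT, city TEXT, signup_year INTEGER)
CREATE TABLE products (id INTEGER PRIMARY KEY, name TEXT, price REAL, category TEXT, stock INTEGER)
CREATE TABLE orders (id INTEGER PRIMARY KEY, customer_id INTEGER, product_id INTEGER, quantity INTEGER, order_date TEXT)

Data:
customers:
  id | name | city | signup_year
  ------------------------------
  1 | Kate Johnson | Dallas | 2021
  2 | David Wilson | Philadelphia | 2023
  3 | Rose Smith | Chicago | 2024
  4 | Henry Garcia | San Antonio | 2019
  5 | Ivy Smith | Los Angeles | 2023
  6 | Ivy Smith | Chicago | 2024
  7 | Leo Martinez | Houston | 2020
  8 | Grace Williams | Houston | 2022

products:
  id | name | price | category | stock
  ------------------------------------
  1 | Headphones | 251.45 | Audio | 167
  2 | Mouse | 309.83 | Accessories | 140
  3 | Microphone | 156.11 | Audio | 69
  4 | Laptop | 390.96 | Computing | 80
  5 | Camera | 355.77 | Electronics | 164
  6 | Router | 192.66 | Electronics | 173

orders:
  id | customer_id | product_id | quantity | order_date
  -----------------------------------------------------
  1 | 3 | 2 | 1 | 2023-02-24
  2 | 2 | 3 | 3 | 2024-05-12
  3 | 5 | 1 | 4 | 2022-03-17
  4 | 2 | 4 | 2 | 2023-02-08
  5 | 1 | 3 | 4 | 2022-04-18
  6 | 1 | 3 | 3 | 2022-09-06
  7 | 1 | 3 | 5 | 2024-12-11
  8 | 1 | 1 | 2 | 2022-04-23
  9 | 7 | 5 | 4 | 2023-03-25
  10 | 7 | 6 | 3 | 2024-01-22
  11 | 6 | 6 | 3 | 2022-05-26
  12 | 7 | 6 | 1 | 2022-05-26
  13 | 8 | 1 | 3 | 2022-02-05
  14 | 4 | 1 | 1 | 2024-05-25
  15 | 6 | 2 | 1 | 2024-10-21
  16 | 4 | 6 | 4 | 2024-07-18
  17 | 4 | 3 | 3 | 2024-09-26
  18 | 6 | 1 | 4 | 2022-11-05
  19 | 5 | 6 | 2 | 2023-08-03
SELECT p.name, MIN(c.quantity) AS min_quantity FROM orders c JOIN products p ON c.product_id = p.id GROUP BY p.id, p.name HAVING COUNT(*) >= 2

Execution result:
name | min_quantity
Headphones | 1
Mouse | 1
Microphone | 3
Router | 1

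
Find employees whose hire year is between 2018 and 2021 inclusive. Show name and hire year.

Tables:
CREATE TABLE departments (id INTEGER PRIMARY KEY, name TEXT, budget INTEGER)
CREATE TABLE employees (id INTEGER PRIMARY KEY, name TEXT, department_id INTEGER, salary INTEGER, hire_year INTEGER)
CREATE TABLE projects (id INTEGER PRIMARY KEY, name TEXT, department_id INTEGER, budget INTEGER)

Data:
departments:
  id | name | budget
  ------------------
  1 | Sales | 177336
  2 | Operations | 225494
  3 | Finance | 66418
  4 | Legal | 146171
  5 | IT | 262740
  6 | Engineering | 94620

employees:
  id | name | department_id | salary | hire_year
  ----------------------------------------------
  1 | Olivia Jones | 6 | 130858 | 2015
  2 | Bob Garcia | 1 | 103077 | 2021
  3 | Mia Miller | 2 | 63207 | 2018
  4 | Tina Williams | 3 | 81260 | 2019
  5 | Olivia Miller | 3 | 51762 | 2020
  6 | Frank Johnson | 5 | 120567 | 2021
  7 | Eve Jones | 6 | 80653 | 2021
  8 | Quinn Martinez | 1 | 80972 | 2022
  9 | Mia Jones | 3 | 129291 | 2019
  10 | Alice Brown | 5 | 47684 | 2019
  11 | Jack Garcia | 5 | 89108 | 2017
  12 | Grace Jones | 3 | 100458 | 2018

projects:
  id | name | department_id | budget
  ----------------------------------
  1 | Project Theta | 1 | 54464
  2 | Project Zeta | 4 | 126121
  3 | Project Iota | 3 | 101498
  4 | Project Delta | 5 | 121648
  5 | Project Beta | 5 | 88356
SELECT name, hire_year FROM employees WHERE hire_year BETWEEN 2018 AND 2021

Execution result:
name | hire_year
Bob Garcia | 2021
Mia Miller | 2018
Tina Williams | 2019
Olivia Miller | 2020
Frank Johnson | 2021
Eve Jones | 2021
Mia Jones | 2019
Alice Brown | 2019
Grace Jones | 2018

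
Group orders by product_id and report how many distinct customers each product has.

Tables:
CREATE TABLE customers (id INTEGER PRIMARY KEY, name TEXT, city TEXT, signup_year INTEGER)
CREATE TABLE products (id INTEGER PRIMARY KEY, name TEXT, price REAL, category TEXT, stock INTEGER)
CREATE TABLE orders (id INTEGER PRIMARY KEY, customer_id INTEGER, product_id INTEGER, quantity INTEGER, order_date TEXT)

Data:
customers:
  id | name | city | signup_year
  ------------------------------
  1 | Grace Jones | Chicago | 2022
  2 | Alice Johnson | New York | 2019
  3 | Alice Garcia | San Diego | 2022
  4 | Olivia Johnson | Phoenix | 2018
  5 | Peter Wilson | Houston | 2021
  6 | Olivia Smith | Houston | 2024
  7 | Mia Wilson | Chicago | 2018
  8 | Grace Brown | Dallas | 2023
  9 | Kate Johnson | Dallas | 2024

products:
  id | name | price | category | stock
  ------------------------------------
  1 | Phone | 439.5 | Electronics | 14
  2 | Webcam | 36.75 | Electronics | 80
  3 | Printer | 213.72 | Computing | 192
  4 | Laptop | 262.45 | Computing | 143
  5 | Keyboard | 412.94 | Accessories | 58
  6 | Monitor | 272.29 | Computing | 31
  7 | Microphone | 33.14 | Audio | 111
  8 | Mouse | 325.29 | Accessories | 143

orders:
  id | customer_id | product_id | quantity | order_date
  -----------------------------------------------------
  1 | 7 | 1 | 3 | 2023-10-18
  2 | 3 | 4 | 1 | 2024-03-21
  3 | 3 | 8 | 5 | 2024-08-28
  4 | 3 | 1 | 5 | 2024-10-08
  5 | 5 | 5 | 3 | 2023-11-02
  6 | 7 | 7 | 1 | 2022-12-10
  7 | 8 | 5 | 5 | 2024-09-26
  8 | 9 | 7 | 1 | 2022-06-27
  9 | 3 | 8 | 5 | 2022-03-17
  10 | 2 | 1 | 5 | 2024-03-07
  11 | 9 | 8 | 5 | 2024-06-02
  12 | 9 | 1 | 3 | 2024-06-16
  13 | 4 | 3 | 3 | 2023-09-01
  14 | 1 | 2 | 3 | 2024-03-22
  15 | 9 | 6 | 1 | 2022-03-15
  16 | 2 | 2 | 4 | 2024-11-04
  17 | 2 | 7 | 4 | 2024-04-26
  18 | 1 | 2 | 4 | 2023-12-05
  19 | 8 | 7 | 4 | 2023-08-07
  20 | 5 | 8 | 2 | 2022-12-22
SELECT product_id, COUNT(DISTINCT customer_id) AS distinct_customer_count FROM orders GROUP BY product_id

Execution result:
product_id | distinct_customer_count
1 | 4
2 | 2
3 | 1
4 | 1
5 | 2
6 | 1
7 | 4
8 | 3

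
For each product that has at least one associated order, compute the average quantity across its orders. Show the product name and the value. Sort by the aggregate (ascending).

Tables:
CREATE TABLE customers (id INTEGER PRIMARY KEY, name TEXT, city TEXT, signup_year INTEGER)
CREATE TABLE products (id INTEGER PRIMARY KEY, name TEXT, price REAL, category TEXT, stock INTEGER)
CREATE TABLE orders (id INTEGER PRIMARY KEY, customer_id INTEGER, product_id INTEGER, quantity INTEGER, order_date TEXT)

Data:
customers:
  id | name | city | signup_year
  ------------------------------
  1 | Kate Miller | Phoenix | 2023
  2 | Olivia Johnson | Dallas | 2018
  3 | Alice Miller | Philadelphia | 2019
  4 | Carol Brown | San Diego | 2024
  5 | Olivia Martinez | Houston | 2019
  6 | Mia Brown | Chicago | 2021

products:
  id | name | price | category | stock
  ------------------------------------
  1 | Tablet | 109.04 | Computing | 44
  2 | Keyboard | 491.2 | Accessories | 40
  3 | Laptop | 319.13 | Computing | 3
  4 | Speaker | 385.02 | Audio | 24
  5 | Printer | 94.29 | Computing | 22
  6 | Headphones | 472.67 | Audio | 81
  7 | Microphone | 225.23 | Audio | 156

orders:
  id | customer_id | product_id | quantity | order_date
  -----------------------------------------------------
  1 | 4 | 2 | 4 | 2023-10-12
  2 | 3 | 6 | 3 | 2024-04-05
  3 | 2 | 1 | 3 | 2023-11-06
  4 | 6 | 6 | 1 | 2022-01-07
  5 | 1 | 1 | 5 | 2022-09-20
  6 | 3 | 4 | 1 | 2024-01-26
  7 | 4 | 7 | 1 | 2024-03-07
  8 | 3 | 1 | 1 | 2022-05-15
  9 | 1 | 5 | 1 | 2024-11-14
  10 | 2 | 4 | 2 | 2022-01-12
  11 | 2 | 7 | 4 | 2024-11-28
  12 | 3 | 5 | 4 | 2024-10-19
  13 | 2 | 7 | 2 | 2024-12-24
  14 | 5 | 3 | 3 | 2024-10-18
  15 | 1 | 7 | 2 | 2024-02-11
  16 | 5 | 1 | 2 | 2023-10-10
SELECT p.name, AVG(c.quantity) AS avg_quantity FROM orders c JOIN products p ON c.product_id = p.id GROUP BY p.id, p.name ORDER BY avg_quantity ASC

Execution result:
name | avg_quantity
Speaker | 1.50
Headphones | 2.00
Microphone | 2.25
Printer | 2.50
Tablet | 2.75
Laptop | 3.00
Keyboard | 4.00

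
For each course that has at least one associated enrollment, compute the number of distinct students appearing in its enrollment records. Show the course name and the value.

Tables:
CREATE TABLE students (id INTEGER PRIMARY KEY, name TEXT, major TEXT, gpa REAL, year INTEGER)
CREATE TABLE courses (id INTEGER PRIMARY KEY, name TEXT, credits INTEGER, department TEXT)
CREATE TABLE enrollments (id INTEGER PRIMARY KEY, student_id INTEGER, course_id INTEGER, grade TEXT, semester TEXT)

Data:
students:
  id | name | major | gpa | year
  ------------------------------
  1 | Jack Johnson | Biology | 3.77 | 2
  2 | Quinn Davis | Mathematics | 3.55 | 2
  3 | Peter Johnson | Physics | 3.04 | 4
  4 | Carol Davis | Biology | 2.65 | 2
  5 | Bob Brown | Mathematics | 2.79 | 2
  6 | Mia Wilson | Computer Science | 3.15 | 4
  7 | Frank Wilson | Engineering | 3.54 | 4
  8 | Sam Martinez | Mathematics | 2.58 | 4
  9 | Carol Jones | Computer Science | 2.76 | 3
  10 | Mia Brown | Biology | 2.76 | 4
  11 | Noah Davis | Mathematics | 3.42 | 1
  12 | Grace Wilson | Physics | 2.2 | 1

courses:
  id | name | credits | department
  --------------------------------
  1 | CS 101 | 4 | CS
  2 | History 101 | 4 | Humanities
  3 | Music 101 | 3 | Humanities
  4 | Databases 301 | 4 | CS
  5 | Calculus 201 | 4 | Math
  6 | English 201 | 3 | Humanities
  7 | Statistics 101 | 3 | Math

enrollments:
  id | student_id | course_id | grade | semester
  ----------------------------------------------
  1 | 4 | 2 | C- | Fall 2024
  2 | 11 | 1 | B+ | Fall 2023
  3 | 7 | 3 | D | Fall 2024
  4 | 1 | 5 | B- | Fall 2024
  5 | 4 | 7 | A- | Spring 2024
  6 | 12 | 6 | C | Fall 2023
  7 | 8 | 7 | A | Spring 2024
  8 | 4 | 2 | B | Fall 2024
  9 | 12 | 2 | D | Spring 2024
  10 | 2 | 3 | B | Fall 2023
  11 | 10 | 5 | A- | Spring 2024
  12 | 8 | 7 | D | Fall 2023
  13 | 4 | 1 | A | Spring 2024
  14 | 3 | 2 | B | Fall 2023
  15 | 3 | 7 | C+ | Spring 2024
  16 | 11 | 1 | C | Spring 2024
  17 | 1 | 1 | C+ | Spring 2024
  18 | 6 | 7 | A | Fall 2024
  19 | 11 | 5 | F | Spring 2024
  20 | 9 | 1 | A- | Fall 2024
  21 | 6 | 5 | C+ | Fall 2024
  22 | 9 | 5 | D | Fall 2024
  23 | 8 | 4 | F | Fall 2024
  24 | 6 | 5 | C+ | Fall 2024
SELECT p.name, COUNT(DISTINCT c.student_id) AS distinct_student_count FROM enrollments c JOIN courses p ON c.course_id = p.id GROUP BY p.id, p.name

Execution result:
name | distinct_student_count
CS 101 | 4
History 101 | 3
Music 101 | 2
Databases 301 | 1
Calculus 201 | 5
English 201 | 1
Statistics 101 | 4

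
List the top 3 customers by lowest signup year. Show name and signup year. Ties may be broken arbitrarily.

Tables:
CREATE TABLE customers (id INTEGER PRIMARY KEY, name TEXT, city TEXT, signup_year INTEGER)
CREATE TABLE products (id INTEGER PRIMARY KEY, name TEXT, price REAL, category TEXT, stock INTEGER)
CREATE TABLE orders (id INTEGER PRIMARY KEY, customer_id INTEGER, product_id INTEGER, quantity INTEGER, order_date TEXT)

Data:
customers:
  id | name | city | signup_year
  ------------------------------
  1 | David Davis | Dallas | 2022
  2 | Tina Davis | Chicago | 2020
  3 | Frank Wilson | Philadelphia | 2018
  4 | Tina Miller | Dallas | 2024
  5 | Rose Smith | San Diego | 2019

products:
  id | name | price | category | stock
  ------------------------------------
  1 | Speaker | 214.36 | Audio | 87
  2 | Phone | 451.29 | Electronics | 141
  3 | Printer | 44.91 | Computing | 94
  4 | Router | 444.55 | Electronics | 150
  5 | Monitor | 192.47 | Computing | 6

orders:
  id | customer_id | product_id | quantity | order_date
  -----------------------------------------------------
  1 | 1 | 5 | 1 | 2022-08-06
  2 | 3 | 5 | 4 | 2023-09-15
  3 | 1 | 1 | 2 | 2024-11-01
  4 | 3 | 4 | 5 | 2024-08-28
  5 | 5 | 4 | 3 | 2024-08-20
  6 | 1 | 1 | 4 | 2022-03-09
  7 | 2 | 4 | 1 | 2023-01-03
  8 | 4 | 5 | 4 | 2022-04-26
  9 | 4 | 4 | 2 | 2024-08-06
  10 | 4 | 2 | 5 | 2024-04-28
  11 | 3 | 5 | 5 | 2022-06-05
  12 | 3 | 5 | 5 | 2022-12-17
SELECT name, signup_year FROM customers ORDER BY signup_year ASC LIMIT 3

Execution result:
name | signup_year
Frank Wilson | 2018
Rose Smith | 2019
Tina Davis | 2020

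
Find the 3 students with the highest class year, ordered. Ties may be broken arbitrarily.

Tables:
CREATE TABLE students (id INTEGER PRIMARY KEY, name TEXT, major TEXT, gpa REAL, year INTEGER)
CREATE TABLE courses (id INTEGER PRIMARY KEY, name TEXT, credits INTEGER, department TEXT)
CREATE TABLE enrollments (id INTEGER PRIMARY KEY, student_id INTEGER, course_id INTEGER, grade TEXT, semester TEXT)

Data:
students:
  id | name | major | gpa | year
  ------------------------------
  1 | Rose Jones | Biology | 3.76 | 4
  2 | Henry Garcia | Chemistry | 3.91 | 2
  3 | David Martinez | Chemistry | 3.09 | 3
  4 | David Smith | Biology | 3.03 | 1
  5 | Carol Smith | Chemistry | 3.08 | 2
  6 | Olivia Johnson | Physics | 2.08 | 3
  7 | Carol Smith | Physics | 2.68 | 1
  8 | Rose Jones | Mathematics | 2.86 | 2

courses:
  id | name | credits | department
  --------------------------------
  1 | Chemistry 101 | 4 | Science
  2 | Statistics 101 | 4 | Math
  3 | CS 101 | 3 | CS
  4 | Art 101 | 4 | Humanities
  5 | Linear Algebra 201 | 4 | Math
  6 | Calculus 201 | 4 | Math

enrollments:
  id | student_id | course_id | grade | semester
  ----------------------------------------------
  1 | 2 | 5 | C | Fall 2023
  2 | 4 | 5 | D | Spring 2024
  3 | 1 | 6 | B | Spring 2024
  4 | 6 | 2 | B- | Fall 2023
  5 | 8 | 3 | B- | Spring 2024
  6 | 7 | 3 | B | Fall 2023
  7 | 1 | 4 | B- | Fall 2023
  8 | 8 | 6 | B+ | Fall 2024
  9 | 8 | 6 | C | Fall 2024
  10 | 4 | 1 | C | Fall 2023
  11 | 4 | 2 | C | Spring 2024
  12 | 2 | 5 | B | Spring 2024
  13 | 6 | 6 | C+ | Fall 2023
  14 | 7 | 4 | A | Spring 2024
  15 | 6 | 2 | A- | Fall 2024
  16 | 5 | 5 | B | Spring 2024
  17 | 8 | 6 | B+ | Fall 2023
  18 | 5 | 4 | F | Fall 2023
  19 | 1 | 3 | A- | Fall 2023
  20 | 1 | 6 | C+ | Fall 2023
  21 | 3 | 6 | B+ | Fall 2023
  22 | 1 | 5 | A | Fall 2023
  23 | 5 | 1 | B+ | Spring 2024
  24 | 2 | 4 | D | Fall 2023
SELECT name, year FROM students ORDER BY year DESC LIMIT 3

Execution result:
name | year
Rose Jones | 4
David Martinez | 3
Olivia Johnson | 3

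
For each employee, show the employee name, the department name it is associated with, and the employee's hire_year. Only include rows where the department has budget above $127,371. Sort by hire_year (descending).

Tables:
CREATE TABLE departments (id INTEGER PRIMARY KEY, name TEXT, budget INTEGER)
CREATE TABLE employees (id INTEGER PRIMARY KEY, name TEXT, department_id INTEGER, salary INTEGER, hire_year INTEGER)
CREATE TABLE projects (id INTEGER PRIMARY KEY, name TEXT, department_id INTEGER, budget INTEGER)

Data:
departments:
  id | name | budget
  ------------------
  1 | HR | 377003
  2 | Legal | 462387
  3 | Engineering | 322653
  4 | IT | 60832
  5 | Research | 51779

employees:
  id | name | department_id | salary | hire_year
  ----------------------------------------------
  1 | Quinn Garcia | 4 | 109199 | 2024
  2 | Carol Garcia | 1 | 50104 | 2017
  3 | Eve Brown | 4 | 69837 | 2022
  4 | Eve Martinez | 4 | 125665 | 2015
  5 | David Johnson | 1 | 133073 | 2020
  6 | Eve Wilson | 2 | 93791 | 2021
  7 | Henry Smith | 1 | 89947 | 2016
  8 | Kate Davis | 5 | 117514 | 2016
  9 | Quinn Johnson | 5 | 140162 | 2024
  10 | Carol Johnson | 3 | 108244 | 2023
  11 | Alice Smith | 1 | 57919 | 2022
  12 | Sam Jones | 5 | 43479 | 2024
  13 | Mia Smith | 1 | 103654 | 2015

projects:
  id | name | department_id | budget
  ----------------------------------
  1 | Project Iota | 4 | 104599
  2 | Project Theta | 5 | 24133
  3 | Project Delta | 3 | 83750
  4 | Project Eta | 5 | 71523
SELECT c.name, p.name AS department, c.hire_year FROM employees c JOIN departments p ON c.department_id = p.id WHERE p.budget > 127371 ORDER BY c.hire_year DESC

Execution result:
name | department | hire_year
Carol Johnson | Engineering | 2023
Alice Smith | HR | 2022
Eve Wilson | Legal | 2021
David Johnson | HR | 2020
Carol Garcia | HR | 2017
Henry Smith | HR | 2016
Mia Smith | HR | 2015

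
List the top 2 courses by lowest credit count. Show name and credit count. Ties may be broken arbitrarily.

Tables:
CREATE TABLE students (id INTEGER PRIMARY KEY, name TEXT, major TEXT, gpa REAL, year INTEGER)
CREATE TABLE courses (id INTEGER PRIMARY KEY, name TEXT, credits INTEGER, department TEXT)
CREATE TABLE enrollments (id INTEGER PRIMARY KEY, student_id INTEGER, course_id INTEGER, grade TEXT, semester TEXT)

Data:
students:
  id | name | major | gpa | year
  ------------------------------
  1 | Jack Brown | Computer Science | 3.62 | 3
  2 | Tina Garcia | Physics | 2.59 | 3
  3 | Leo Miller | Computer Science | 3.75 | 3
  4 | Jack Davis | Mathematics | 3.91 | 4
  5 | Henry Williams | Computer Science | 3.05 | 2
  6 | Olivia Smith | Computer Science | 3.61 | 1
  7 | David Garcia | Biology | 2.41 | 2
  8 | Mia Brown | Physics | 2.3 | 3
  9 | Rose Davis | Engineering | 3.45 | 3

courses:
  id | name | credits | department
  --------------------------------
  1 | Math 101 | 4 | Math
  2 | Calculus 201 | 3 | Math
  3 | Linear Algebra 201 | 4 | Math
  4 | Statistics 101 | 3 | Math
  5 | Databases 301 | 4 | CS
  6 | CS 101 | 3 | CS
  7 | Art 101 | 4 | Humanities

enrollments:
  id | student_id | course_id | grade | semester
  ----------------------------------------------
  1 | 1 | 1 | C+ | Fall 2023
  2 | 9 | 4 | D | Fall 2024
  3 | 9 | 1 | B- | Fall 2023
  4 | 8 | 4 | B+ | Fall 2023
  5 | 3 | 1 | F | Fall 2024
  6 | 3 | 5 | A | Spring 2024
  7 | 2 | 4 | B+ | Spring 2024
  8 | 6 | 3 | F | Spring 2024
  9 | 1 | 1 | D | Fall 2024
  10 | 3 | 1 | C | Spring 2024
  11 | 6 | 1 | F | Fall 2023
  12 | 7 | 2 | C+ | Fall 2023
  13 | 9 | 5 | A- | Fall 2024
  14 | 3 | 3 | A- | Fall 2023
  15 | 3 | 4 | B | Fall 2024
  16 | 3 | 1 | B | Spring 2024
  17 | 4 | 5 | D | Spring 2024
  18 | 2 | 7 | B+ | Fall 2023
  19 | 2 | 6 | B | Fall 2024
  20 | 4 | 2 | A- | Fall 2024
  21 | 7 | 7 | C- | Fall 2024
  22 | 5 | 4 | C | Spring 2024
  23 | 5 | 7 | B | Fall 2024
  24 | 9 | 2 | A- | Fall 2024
SELECT name, credits FROM courses ORDER BY credits ASC LIMIT 2

Execution result:
name | credits
Calculus 201 | 3
Statistics 101 | 3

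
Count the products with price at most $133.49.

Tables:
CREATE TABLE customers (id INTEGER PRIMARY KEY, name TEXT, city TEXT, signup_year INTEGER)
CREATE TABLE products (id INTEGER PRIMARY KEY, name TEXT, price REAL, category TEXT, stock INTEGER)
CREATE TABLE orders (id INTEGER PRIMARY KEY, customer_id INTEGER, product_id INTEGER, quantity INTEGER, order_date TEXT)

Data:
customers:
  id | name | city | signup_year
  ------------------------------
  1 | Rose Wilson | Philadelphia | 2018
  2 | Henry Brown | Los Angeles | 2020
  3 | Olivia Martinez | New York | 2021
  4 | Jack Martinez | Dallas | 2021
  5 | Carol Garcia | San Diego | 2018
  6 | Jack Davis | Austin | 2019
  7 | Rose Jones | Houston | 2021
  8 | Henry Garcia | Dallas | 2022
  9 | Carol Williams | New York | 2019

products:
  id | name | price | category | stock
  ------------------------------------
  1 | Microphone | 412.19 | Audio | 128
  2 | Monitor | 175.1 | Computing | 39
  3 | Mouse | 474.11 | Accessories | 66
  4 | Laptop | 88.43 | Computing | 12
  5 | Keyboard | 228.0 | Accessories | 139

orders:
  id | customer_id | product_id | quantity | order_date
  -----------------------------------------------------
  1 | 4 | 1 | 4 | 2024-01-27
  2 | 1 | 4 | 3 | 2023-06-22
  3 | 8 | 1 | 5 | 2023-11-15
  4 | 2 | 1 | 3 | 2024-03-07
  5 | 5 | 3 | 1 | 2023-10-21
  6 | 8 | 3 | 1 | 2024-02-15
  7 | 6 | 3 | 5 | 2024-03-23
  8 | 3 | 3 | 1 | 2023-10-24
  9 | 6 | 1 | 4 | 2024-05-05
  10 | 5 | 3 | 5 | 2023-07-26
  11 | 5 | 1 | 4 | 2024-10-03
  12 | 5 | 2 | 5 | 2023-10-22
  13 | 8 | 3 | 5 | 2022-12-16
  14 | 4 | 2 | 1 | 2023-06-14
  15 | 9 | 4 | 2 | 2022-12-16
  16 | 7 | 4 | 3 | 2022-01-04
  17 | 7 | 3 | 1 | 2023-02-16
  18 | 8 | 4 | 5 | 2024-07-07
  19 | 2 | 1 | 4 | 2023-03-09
SELECT COUNT(*) FROM products WHERE price <= 133.49

Execution result:
1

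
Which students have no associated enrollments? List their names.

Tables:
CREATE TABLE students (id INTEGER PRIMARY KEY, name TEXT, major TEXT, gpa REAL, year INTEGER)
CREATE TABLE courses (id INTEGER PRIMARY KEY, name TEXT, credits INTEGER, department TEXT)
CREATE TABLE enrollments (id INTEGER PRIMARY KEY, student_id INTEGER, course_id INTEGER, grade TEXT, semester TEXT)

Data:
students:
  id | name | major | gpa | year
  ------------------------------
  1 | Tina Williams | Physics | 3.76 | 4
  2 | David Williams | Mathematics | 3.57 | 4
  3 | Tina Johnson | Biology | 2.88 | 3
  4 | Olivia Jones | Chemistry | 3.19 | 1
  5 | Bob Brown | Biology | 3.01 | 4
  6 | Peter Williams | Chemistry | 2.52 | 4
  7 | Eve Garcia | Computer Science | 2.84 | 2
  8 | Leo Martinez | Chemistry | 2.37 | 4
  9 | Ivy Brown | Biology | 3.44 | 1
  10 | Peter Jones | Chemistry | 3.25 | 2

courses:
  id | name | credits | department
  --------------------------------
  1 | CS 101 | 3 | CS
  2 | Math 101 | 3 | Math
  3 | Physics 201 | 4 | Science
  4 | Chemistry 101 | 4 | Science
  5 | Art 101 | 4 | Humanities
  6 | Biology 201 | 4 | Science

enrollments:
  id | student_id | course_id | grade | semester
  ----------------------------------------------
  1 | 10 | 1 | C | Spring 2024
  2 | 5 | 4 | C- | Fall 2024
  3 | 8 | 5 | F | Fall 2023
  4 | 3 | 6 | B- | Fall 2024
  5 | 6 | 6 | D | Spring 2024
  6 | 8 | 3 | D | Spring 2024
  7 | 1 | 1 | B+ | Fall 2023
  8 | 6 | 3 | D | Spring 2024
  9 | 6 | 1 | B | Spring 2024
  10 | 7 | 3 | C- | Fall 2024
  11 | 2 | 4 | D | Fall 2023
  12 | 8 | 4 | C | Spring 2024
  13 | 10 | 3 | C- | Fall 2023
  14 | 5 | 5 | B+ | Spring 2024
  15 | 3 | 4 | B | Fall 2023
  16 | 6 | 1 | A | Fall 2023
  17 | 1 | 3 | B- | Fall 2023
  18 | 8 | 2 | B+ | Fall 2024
SELECT p.name FROM students p LEFT JOIN enrollments c ON c.student_id = p.id WHERE c.id IS NULL

Execution result:
name
Olivia Jones
Ivy Brown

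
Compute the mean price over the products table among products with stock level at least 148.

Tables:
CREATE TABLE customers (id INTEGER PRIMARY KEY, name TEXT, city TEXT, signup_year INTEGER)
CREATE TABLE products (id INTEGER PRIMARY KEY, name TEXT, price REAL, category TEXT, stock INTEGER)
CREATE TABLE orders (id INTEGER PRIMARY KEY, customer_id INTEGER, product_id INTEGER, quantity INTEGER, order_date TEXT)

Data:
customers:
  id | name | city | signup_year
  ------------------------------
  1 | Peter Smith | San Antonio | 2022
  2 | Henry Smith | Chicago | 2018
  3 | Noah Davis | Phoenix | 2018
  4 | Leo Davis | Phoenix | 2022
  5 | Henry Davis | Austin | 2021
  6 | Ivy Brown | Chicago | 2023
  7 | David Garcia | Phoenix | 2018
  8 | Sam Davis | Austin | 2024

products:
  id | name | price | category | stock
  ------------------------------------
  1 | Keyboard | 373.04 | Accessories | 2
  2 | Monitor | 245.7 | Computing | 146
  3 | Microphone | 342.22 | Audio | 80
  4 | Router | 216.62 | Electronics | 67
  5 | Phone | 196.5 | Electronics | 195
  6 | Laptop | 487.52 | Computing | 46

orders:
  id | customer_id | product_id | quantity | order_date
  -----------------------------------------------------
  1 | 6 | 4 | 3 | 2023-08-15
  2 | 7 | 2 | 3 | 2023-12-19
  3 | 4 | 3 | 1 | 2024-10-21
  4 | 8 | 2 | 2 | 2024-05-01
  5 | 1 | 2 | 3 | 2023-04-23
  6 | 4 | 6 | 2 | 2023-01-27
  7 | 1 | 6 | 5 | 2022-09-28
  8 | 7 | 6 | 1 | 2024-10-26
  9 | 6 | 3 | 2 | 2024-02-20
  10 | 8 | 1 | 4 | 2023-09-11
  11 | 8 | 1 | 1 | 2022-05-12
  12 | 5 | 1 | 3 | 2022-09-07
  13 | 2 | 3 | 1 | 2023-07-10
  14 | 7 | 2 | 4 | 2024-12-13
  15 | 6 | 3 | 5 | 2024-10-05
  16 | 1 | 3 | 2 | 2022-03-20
SELECT AVG(price) FROM products WHERE stock >= 148

Execution result:
196.50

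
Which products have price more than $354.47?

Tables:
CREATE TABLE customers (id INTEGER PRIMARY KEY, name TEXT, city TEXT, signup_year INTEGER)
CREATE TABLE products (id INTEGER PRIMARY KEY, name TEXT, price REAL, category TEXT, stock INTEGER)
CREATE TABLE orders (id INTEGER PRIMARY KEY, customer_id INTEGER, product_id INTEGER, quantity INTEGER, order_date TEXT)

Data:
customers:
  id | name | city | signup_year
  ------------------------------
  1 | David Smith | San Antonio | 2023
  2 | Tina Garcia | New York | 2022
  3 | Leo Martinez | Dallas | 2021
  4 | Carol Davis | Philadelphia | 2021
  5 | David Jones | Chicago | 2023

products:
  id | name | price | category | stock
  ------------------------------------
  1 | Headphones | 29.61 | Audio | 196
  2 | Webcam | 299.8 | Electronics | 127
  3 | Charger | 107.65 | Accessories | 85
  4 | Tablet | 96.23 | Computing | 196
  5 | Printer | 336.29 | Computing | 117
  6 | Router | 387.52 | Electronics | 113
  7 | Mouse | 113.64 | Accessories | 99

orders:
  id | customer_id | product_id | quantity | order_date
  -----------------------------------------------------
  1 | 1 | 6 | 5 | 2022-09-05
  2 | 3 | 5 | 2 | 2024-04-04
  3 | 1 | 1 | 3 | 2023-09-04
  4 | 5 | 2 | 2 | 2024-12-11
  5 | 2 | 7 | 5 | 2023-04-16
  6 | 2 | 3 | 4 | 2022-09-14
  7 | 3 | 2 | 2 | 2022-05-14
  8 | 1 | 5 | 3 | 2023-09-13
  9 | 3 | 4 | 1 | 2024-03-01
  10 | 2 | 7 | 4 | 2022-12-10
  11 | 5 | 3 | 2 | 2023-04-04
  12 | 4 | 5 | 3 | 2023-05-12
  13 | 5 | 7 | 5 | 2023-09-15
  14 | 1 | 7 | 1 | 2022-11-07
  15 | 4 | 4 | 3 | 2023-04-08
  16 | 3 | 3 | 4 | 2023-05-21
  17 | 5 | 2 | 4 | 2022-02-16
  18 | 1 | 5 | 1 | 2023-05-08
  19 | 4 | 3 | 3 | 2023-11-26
SELECT name, price FROM products WHERE price > 354.47

Execution result:
name | price
Router | 387.52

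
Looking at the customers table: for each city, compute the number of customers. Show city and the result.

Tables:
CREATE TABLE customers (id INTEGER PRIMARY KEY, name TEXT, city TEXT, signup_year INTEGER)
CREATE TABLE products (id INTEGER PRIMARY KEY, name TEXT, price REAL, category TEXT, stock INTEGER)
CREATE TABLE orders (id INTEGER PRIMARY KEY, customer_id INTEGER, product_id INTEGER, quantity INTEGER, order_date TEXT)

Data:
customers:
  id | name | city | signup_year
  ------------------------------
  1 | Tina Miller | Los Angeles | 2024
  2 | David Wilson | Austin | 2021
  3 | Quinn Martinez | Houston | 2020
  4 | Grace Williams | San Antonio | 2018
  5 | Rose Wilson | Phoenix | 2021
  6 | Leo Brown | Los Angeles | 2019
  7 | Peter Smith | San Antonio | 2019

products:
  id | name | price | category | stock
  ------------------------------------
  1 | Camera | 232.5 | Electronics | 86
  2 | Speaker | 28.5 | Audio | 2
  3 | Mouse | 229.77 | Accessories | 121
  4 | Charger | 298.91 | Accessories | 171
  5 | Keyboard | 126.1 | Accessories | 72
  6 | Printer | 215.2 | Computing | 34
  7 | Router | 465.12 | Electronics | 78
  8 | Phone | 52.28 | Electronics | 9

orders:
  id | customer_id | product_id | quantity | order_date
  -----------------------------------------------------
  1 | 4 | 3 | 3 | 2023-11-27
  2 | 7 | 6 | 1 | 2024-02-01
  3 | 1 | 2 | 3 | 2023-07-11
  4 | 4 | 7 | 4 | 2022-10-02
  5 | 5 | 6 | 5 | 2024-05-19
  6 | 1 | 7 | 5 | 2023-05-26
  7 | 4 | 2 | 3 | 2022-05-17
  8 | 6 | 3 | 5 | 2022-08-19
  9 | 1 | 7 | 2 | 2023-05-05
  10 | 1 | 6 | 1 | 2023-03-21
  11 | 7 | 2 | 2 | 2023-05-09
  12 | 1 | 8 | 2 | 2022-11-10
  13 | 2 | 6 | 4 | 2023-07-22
SELECT city, COUNT(*) AS n FROM customers GROUP BY city

Execution result:
city | n
Austin | 1
Houston | 1
Los Angeles | 2
Phoenix | 1
San Antonio | 2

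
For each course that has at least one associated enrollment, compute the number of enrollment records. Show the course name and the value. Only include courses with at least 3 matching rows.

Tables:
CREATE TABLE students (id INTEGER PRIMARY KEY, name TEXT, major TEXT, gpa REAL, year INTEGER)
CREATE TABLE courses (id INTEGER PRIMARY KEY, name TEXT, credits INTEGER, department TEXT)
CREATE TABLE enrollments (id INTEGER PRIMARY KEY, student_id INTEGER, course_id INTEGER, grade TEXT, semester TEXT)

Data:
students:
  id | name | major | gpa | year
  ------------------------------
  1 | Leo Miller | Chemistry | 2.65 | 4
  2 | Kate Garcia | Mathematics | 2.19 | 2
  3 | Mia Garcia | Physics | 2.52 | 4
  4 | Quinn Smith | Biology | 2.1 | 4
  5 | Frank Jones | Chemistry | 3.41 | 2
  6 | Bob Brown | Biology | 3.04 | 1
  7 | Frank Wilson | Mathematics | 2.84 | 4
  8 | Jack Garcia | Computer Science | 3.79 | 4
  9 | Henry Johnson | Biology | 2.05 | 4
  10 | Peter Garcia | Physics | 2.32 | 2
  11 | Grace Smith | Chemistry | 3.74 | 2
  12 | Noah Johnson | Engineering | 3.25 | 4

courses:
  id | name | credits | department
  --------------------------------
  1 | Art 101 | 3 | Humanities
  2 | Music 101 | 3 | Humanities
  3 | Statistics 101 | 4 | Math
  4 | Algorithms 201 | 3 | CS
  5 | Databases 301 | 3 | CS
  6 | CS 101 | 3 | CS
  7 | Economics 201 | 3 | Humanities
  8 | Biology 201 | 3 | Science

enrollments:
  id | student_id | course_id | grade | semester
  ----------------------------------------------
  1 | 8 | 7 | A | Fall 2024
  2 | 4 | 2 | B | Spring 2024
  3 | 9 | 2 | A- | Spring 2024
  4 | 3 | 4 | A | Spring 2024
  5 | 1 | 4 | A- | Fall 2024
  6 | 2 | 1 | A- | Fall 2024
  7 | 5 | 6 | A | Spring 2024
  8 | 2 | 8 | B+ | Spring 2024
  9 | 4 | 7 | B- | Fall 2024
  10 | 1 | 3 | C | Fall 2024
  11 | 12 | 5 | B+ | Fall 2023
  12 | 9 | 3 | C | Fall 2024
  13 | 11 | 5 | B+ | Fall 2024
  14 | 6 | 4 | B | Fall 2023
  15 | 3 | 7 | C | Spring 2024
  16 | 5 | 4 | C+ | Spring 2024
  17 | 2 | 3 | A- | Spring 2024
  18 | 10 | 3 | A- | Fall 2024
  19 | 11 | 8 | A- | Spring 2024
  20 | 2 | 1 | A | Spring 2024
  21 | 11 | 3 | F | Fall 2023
SELECT p.name, COUNT(*) AS n FROM enrollments c JOIN courses p ON c.course_id = p.id GROUP BY p.id, p.name HAVING COUNT(*) >= 3

Execution result:
name | n
Statistics 101 | 5
Algorithms 201 | 4
Economics 201 | 3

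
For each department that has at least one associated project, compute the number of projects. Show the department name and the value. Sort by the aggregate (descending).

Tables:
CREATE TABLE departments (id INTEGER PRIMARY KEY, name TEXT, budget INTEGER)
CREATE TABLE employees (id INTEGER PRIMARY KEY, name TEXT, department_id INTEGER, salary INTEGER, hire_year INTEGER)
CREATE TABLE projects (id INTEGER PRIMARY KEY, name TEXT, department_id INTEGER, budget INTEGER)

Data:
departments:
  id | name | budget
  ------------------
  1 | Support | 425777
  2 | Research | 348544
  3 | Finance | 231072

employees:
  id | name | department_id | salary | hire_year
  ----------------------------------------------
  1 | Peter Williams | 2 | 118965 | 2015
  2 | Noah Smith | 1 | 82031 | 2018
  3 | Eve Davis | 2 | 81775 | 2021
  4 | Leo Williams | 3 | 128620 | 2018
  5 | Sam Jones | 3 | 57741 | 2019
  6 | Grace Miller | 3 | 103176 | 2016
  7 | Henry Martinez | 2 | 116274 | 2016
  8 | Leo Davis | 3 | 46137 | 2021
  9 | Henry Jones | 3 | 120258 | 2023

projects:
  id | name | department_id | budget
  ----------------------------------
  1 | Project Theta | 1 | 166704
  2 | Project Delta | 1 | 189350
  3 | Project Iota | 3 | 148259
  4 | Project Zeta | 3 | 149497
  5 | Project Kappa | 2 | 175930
SELECT p.name, COUNT(*) AS n FROM projects c JOIN departments p ON c.department_id = p.id GROUP BY p.id, p.name ORDER BY n DESC

Execution result:
name | n
Support | 2
Finance | 2
Research | 1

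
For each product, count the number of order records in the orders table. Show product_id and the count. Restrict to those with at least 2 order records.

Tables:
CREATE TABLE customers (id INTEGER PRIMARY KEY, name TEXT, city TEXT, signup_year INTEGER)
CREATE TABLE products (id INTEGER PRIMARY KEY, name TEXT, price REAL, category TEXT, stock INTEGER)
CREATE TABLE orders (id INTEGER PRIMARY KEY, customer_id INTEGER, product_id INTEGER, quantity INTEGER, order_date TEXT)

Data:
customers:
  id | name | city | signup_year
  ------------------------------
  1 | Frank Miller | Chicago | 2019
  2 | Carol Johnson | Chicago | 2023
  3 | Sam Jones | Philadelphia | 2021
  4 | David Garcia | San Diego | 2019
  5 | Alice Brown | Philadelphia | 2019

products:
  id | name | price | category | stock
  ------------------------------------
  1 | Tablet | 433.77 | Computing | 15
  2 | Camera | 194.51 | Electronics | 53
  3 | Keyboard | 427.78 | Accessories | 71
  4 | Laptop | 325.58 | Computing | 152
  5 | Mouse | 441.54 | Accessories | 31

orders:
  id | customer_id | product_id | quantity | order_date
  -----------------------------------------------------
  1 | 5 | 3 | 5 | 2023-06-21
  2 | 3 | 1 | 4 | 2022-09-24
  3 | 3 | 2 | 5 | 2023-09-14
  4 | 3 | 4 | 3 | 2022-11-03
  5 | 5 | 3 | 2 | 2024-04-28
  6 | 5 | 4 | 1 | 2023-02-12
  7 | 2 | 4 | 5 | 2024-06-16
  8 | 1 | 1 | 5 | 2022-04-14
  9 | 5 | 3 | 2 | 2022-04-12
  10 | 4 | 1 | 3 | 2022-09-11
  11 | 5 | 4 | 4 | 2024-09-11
SELECT product_id, COUNT(*) AS order_count FROM orders GROUP BY product_id HAVING COUNT(*) >= 2

Execution result:
product_id | order_count
1 | 3
3 | 3
4 | 4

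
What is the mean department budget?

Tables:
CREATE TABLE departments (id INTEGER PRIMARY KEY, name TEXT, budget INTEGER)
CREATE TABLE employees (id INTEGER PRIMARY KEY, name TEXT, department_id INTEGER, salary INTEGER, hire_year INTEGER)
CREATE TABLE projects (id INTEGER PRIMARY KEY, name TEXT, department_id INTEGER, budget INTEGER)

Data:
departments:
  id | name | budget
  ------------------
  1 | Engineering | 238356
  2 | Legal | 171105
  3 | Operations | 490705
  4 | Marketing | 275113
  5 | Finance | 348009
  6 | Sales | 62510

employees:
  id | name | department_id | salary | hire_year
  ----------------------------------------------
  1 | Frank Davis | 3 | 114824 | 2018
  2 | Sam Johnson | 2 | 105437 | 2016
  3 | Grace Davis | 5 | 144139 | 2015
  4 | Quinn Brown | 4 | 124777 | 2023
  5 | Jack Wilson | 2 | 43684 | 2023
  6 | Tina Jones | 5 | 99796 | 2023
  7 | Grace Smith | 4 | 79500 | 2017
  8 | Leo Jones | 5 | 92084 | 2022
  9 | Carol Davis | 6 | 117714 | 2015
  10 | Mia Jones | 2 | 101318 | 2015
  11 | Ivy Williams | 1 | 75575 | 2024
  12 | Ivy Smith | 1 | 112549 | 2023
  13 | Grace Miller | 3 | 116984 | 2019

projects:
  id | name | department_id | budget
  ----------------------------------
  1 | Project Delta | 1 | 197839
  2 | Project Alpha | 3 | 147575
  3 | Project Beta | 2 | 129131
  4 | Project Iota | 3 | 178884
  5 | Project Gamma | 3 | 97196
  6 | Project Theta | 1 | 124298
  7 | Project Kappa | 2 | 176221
SELECT AVG(budget) FROM departments

Execution result:
264299.67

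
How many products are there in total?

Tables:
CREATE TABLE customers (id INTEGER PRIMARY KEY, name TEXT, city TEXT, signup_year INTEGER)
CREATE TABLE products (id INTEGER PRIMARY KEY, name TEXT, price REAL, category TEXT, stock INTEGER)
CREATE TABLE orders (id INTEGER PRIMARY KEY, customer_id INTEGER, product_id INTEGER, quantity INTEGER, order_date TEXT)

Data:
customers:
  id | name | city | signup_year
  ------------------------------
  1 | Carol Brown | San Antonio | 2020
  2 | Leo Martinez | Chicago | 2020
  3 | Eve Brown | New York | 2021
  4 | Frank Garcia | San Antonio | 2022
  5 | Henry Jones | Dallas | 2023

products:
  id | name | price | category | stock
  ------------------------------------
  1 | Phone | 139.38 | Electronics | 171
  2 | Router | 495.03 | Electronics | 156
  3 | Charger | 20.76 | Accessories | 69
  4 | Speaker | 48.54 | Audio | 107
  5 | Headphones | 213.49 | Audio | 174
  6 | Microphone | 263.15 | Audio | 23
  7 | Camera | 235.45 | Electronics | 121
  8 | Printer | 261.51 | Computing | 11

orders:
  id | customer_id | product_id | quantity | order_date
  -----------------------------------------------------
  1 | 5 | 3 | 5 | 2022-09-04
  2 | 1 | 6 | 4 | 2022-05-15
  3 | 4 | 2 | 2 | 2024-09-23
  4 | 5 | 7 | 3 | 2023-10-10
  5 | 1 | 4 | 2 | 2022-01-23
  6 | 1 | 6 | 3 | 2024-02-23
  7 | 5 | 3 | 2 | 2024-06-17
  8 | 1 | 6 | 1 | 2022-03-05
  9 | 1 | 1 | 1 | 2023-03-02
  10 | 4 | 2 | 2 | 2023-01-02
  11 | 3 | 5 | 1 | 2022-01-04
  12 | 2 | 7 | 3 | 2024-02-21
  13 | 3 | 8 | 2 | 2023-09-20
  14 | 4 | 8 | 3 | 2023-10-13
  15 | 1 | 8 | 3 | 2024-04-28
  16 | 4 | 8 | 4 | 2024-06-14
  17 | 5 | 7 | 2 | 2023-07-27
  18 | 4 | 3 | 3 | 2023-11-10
SELECT COUNT(*) FROM products

Execution result:
8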